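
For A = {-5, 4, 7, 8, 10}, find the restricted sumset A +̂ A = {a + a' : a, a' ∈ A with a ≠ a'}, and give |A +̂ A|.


Restricted sumset: A +̂ A = {a + a' : a ∈ A, a' ∈ A, a ≠ a'}.
Equivalently, take A + A and drop any sum 2a that is achievable ONLY as a + a for a ∈ A (i.e. sums representable only with equal summands).
Enumerate pairs (a, a') with a < a' (symmetric, so each unordered pair gives one sum; this covers all a ≠ a'):
  -5 + 4 = -1
  -5 + 7 = 2
  -5 + 8 = 3
  -5 + 10 = 5
  4 + 7 = 11
  4 + 8 = 12
  4 + 10 = 14
  7 + 8 = 15
  7 + 10 = 17
  8 + 10 = 18
Collected distinct sums: {-1, 2, 3, 5, 11, 12, 14, 15, 17, 18}
|A +̂ A| = 10
(Reference bound: |A +̂ A| ≥ 2|A| - 3 for |A| ≥ 2, with |A| = 5 giving ≥ 7.)

|A +̂ A| = 10


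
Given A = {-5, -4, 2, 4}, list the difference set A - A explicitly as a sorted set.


A - A = {a - a' : a, a' ∈ A}.
Compute a - a' for each ordered pair (a, a'):
a = -5: -5--5=0, -5--4=-1, -5-2=-7, -5-4=-9
a = -4: -4--5=1, -4--4=0, -4-2=-6, -4-4=-8
a = 2: 2--5=7, 2--4=6, 2-2=0, 2-4=-2
a = 4: 4--5=9, 4--4=8, 4-2=2, 4-4=0
Collecting distinct values (and noting 0 appears from a-a):
A - A = {-9, -8, -7, -6, -2, -1, 0, 1, 2, 6, 7, 8, 9}
|A - A| = 13

A - A = {-9, -8, -7, -6, -2, -1, 0, 1, 2, 6, 7, 8, 9}


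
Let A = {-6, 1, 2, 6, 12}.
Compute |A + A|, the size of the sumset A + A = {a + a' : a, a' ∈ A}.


A + A = {a + a' : a, a' ∈ A}; |A| = 5.
General bounds: 2|A| - 1 ≤ |A + A| ≤ |A|(|A|+1)/2, i.e. 9 ≤ |A + A| ≤ 15.
Lower bound 2|A|-1 is attained iff A is an arithmetic progression.
Enumerate sums a + a' for a ≤ a' (symmetric, so this suffices):
a = -6: -6+-6=-12, -6+1=-5, -6+2=-4, -6+6=0, -6+12=6
a = 1: 1+1=2, 1+2=3, 1+6=7, 1+12=13
a = 2: 2+2=4, 2+6=8, 2+12=14
a = 6: 6+6=12, 6+12=18
a = 12: 12+12=24
Distinct sums: {-12, -5, -4, 0, 2, 3, 4, 6, 7, 8, 12, 13, 14, 18, 24}
|A + A| = 15

|A + A| = 15


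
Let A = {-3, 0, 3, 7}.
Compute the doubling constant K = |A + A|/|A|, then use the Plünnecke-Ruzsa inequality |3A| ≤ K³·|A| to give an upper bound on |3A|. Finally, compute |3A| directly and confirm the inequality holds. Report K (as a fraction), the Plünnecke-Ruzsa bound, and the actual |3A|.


|A| = 4.
Step 1: Compute A + A by enumerating all 16 pairs.
A + A = {-6, -3, 0, 3, 4, 6, 7, 10, 14}, so |A + A| = 9.
Step 2: Doubling constant K = |A + A|/|A| = 9/4 = 9/4 ≈ 2.2500.
Step 3: Plünnecke-Ruzsa gives |3A| ≤ K³·|A| = (2.2500)³ · 4 ≈ 45.5625.
Step 4: Compute 3A = A + A + A directly by enumerating all triples (a,b,c) ∈ A³; |3A| = 16.
Step 5: Check 16 ≤ 45.5625? Yes ✓.

K = 9/4, Plünnecke-Ruzsa bound K³|A| ≈ 45.5625, |3A| = 16, inequality holds.


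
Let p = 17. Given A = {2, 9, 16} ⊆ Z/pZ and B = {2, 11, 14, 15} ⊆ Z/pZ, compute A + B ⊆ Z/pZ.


Work in Z/17Z: reduce every sum a + b modulo 17.
Enumerate all 12 pairs:
a = 2: 2+2=4, 2+11=13, 2+14=16, 2+15=0
a = 9: 9+2=11, 9+11=3, 9+14=6, 9+15=7
a = 16: 16+2=1, 16+11=10, 16+14=13, 16+15=14
Distinct residues collected: {0, 1, 3, 4, 6, 7, 10, 11, 13, 14, 16}
|A + B| = 11 (out of 17 total residues).

A + B = {0, 1, 3, 4, 6, 7, 10, 11, 13, 14, 16}


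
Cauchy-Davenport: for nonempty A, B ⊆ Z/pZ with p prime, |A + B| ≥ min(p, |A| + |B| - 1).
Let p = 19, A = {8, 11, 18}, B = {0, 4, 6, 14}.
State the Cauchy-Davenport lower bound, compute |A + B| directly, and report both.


Cauchy-Davenport: |A + B| ≥ min(p, |A| + |B| - 1) for A, B nonempty in Z/pZ.
|A| = 3, |B| = 4, p = 19.
CD lower bound = min(19, 3 + 4 - 1) = min(19, 6) = 6.
Compute A + B mod 19 directly:
a = 8: 8+0=8, 8+4=12, 8+6=14, 8+14=3
a = 11: 11+0=11, 11+4=15, 11+6=17, 11+14=6
a = 18: 18+0=18, 18+4=3, 18+6=5, 18+14=13
A + B = {3, 5, 6, 8, 11, 12, 13, 14, 15, 17, 18}, so |A + B| = 11.
Verify: 11 ≥ 6? Yes ✓.

CD lower bound = 6, actual |A + B| = 11.


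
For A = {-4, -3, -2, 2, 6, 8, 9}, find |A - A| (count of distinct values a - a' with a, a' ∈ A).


A - A = {a - a' : a, a' ∈ A}; |A| = 7.
Bounds: 2|A|-1 ≤ |A - A| ≤ |A|² - |A| + 1, i.e. 13 ≤ |A - A| ≤ 43.
Note: 0 ∈ A - A always (from a - a). The set is symmetric: if d ∈ A - A then -d ∈ A - A.
Enumerate nonzero differences d = a - a' with a > a' (then include -d):
Positive differences: {1, 2, 3, 4, 5, 6, 7, 8, 9, 10, 11, 12, 13}
Full difference set: {0} ∪ (positive diffs) ∪ (negative diffs).
|A - A| = 1 + 2·13 = 27 (matches direct enumeration: 27).

|A - A| = 27


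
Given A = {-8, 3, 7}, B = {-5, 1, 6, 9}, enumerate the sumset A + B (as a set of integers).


A + B = {a + b : a ∈ A, b ∈ B}.
Enumerate all |A|·|B| = 3·4 = 12 pairs (a, b) and collect distinct sums.
a = -8: -8+-5=-13, -8+1=-7, -8+6=-2, -8+9=1
a = 3: 3+-5=-2, 3+1=4, 3+6=9, 3+9=12
a = 7: 7+-5=2, 7+1=8, 7+6=13, 7+9=16
Collecting distinct sums: A + B = {-13, -7, -2, 1, 2, 4, 8, 9, 12, 13, 16}
|A + B| = 11

A + B = {-13, -7, -2, 1, 2, 4, 8, 9, 12, 13, 16}


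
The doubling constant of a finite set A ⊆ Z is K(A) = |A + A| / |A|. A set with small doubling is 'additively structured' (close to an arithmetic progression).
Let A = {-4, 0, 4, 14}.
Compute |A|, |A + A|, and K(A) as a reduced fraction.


|A| = 4.
Compute A + A by enumerating all 16 pairs.
A + A = {-8, -4, 0, 4, 8, 10, 14, 18, 28}, so |A + A| = 9.
K = |A + A| / |A| = 9/4 (already in lowest terms) ≈ 2.2500.
Reference: AP of size 4 gives K = 7/4 ≈ 1.7500; a fully generic set of size 4 gives K ≈ 2.5000.

|A| = 4, |A + A| = 9, K = 9/4.


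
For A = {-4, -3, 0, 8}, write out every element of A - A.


A - A = {a - a' : a, a' ∈ A}.
Compute a - a' for each ordered pair (a, a'):
a = -4: -4--4=0, -4--3=-1, -4-0=-4, -4-8=-12
a = -3: -3--4=1, -3--3=0, -3-0=-3, -3-8=-11
a = 0: 0--4=4, 0--3=3, 0-0=0, 0-8=-8
a = 8: 8--4=12, 8--3=11, 8-0=8, 8-8=0
Collecting distinct values (and noting 0 appears from a-a):
A - A = {-12, -11, -8, -4, -3, -1, 0, 1, 3, 4, 8, 11, 12}
|A - A| = 13

A - A = {-12, -11, -8, -4, -3, -1, 0, 1, 3, 4, 8, 11, 12}


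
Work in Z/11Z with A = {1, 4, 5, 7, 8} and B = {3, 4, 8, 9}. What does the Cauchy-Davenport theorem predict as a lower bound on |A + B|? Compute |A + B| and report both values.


Cauchy-Davenport: |A + B| ≥ min(p, |A| + |B| - 1) for A, B nonempty in Z/pZ.
|A| = 5, |B| = 4, p = 11.
CD lower bound = min(11, 5 + 4 - 1) = min(11, 8) = 8.
Compute A + B mod 11 directly:
a = 1: 1+3=4, 1+4=5, 1+8=9, 1+9=10
a = 4: 4+3=7, 4+4=8, 4+8=1, 4+9=2
a = 5: 5+3=8, 5+4=9, 5+8=2, 5+9=3
a = 7: 7+3=10, 7+4=0, 7+8=4, 7+9=5
a = 8: 8+3=0, 8+4=1, 8+8=5, 8+9=6
A + B = {0, 1, 2, 3, 4, 5, 6, 7, 8, 9, 10}, so |A + B| = 11.
Verify: 11 ≥ 8? Yes ✓.

CD lower bound = 8, actual |A + B| = 11.


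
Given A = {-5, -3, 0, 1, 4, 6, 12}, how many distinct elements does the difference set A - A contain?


A - A = {a - a' : a, a' ∈ A}; |A| = 7.
Bounds: 2|A|-1 ≤ |A - A| ≤ |A|² - |A| + 1, i.e. 13 ≤ |A - A| ≤ 43.
Note: 0 ∈ A - A always (from a - a). The set is symmetric: if d ∈ A - A then -d ∈ A - A.
Enumerate nonzero differences d = a - a' with a > a' (then include -d):
Positive differences: {1, 2, 3, 4, 5, 6, 7, 8, 9, 11, 12, 15, 17}
Full difference set: {0} ∪ (positive diffs) ∪ (negative diffs).
|A - A| = 1 + 2·13 = 27 (matches direct enumeration: 27).

|A - A| = 27


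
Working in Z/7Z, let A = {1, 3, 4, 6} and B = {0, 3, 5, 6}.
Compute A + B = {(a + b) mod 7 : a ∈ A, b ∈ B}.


Work in Z/7Z: reduce every sum a + b modulo 7.
Enumerate all 16 pairs:
a = 1: 1+0=1, 1+3=4, 1+5=6, 1+6=0
a = 3: 3+0=3, 3+3=6, 3+5=1, 3+6=2
a = 4: 4+0=4, 4+3=0, 4+5=2, 4+6=3
a = 6: 6+0=6, 6+3=2, 6+5=4, 6+6=5
Distinct residues collected: {0, 1, 2, 3, 4, 5, 6}
|A + B| = 7 (out of 7 total residues).

A + B = {0, 1, 2, 3, 4, 5, 6}


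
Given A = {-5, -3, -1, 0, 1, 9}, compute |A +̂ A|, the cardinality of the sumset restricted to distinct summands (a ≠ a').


Restricted sumset: A +̂ A = {a + a' : a ∈ A, a' ∈ A, a ≠ a'}.
Equivalently, take A + A and drop any sum 2a that is achievable ONLY as a + a for a ∈ A (i.e. sums representable only with equal summands).
Enumerate pairs (a, a') with a < a' (symmetric, so each unordered pair gives one sum; this covers all a ≠ a'):
  -5 + -3 = -8
  -5 + -1 = -6
  -5 + 0 = -5
  -5 + 1 = -4
  -5 + 9 = 4
  -3 + -1 = -4
  -3 + 0 = -3
  -3 + 1 = -2
  -3 + 9 = 6
  -1 + 0 = -1
  -1 + 1 = 0
  -1 + 9 = 8
  0 + 1 = 1
  0 + 9 = 9
  1 + 9 = 10
Collected distinct sums: {-8, -6, -5, -4, -3, -2, -1, 0, 1, 4, 6, 8, 9, 10}
|A +̂ A| = 14
(Reference bound: |A +̂ A| ≥ 2|A| - 3 for |A| ≥ 2, with |A| = 6 giving ≥ 9.)

|A +̂ A| = 14


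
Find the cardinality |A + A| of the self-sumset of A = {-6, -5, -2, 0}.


A + A = {a + a' : a, a' ∈ A}; |A| = 4.
General bounds: 2|A| - 1 ≤ |A + A| ≤ |A|(|A|+1)/2, i.e. 7 ≤ |A + A| ≤ 10.
Lower bound 2|A|-1 is attained iff A is an arithmetic progression.
Enumerate sums a + a' for a ≤ a' (symmetric, so this suffices):
a = -6: -6+-6=-12, -6+-5=-11, -6+-2=-8, -6+0=-6
a = -5: -5+-5=-10, -5+-2=-7, -5+0=-5
a = -2: -2+-2=-4, -2+0=-2
a = 0: 0+0=0
Distinct sums: {-12, -11, -10, -8, -7, -6, -5, -4, -2, 0}
|A + A| = 10

|A + A| = 10


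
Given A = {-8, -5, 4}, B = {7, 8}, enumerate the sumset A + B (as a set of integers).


A + B = {a + b : a ∈ A, b ∈ B}.
Enumerate all |A|·|B| = 3·2 = 6 pairs (a, b) and collect distinct sums.
a = -8: -8+7=-1, -8+8=0
a = -5: -5+7=2, -5+8=3
a = 4: 4+7=11, 4+8=12
Collecting distinct sums: A + B = {-1, 0, 2, 3, 11, 12}
|A + B| = 6

A + B = {-1, 0, 2, 3, 11, 12}


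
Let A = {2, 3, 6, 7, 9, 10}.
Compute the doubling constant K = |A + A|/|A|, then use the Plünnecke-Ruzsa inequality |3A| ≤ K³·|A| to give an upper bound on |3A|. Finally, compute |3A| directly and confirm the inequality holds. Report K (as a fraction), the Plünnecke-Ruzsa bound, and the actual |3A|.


|A| = 6.
Step 1: Compute A + A by enumerating all 36 pairs.
A + A = {4, 5, 6, 8, 9, 10, 11, 12, 13, 14, 15, 16, 17, 18, 19, 20}, so |A + A| = 16.
Step 2: Doubling constant K = |A + A|/|A| = 16/6 = 16/6 ≈ 2.6667.
Step 3: Plünnecke-Ruzsa gives |3A| ≤ K³·|A| = (2.6667)³ · 6 ≈ 113.7778.
Step 4: Compute 3A = A + A + A directly by enumerating all triples (a,b,c) ∈ A³; |3A| = 25.
Step 5: Check 25 ≤ 113.7778? Yes ✓.

K = 16/6, Plünnecke-Ruzsa bound K³|A| ≈ 113.7778, |3A| = 25, inequality holds.


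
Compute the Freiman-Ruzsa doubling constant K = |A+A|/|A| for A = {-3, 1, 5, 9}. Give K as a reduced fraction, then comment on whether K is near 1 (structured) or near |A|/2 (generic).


|A| = 4.
Compute A + A by enumerating all 16 pairs.
A + A = {-6, -2, 2, 6, 10, 14, 18}, so |A + A| = 7.
K = |A + A| / |A| = 7/4 (already in lowest terms) ≈ 1.7500.
Reference: AP of size 4 gives K = 7/4 ≈ 1.7500; a fully generic set of size 4 gives K ≈ 2.5000.

|A| = 4, |A + A| = 7, K = 7/4.


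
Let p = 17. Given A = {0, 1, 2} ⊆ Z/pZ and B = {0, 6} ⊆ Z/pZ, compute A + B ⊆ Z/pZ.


Work in Z/17Z: reduce every sum a + b modulo 17.
Enumerate all 6 pairs:
a = 0: 0+0=0, 0+6=6
a = 1: 1+0=1, 1+6=7
a = 2: 2+0=2, 2+6=8
Distinct residues collected: {0, 1, 2, 6, 7, 8}
|A + B| = 6 (out of 17 total residues).

A + B = {0, 1, 2, 6, 7, 8}


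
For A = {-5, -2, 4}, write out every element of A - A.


A - A = {a - a' : a, a' ∈ A}.
Compute a - a' for each ordered pair (a, a'):
a = -5: -5--5=0, -5--2=-3, -5-4=-9
a = -2: -2--5=3, -2--2=0, -2-4=-6
a = 4: 4--5=9, 4--2=6, 4-4=0
Collecting distinct values (and noting 0 appears from a-a):
A - A = {-9, -6, -3, 0, 3, 6, 9}
|A - A| = 7

A - A = {-9, -6, -3, 0, 3, 6, 9}


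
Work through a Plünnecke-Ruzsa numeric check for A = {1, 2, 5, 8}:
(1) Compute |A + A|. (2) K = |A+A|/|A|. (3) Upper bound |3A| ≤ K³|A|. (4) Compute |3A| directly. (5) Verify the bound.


|A| = 4.
Step 1: Compute A + A by enumerating all 16 pairs.
A + A = {2, 3, 4, 6, 7, 9, 10, 13, 16}, so |A + A| = 9.
Step 2: Doubling constant K = |A + A|/|A| = 9/4 = 9/4 ≈ 2.2500.
Step 3: Plünnecke-Ruzsa gives |3A| ≤ K³·|A| = (2.2500)³ · 4 ≈ 45.5625.
Step 4: Compute 3A = A + A + A directly by enumerating all triples (a,b,c) ∈ A³; |3A| = 16.
Step 5: Check 16 ≤ 45.5625? Yes ✓.

K = 9/4, Plünnecke-Ruzsa bound K³|A| ≈ 45.5625, |3A| = 16, inequality holds.


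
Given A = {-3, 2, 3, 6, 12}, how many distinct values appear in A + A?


A + A = {a + a' : a, a' ∈ A}; |A| = 5.
General bounds: 2|A| - 1 ≤ |A + A| ≤ |A|(|A|+1)/2, i.e. 9 ≤ |A + A| ≤ 15.
Lower bound 2|A|-1 is attained iff A is an arithmetic progression.
Enumerate sums a + a' for a ≤ a' (symmetric, so this suffices):
a = -3: -3+-3=-6, -3+2=-1, -3+3=0, -3+6=3, -3+12=9
a = 2: 2+2=4, 2+3=5, 2+6=8, 2+12=14
a = 3: 3+3=6, 3+6=9, 3+12=15
a = 6: 6+6=12, 6+12=18
a = 12: 12+12=24
Distinct sums: {-6, -1, 0, 3, 4, 5, 6, 8, 9, 12, 14, 15, 18, 24}
|A + A| = 14

|A + A| = 14


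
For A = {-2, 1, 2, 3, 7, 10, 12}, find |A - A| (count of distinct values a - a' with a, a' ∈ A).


A - A = {a - a' : a, a' ∈ A}; |A| = 7.
Bounds: 2|A|-1 ≤ |A - A| ≤ |A|² - |A| + 1, i.e. 13 ≤ |A - A| ≤ 43.
Note: 0 ∈ A - A always (from a - a). The set is symmetric: if d ∈ A - A then -d ∈ A - A.
Enumerate nonzero differences d = a - a' with a > a' (then include -d):
Positive differences: {1, 2, 3, 4, 5, 6, 7, 8, 9, 10, 11, 12, 14}
Full difference set: {0} ∪ (positive diffs) ∪ (negative diffs).
|A - A| = 1 + 2·13 = 27 (matches direct enumeration: 27).

|A - A| = 27


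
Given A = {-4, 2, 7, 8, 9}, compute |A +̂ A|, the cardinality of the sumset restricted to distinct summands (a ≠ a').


Restricted sumset: A +̂ A = {a + a' : a ∈ A, a' ∈ A, a ≠ a'}.
Equivalently, take A + A and drop any sum 2a that is achievable ONLY as a + a for a ∈ A (i.e. sums representable only with equal summands).
Enumerate pairs (a, a') with a < a' (symmetric, so each unordered pair gives one sum; this covers all a ≠ a'):
  -4 + 2 = -2
  -4 + 7 = 3
  -4 + 8 = 4
  -4 + 9 = 5
  2 + 7 = 9
  2 + 8 = 10
  2 + 9 = 11
  7 + 8 = 15
  7 + 9 = 16
  8 + 9 = 17
Collected distinct sums: {-2, 3, 4, 5, 9, 10, 11, 15, 16, 17}
|A +̂ A| = 10
(Reference bound: |A +̂ A| ≥ 2|A| - 3 for |A| ≥ 2, with |A| = 5 giving ≥ 7.)

|A +̂ A| = 10


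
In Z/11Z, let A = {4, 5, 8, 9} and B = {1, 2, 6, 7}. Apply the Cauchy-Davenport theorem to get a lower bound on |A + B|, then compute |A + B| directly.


Cauchy-Davenport: |A + B| ≥ min(p, |A| + |B| - 1) for A, B nonempty in Z/pZ.
|A| = 4, |B| = 4, p = 11.
CD lower bound = min(11, 4 + 4 - 1) = min(11, 7) = 7.
Compute A + B mod 11 directly:
a = 4: 4+1=5, 4+2=6, 4+6=10, 4+7=0
a = 5: 5+1=6, 5+2=7, 5+6=0, 5+7=1
a = 8: 8+1=9, 8+2=10, 8+6=3, 8+7=4
a = 9: 9+1=10, 9+2=0, 9+6=4, 9+7=5
A + B = {0, 1, 3, 4, 5, 6, 7, 9, 10}, so |A + B| = 9.
Verify: 9 ≥ 7? Yes ✓.

CD lower bound = 7, actual |A + B| = 9.


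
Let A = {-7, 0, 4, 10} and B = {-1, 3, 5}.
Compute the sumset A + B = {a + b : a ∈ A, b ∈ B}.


A + B = {a + b : a ∈ A, b ∈ B}.
Enumerate all |A|·|B| = 4·3 = 12 pairs (a, b) and collect distinct sums.
a = -7: -7+-1=-8, -7+3=-4, -7+5=-2
a = 0: 0+-1=-1, 0+3=3, 0+5=5
a = 4: 4+-1=3, 4+3=7, 4+5=9
a = 10: 10+-1=9, 10+3=13, 10+5=15
Collecting distinct sums: A + B = {-8, -4, -2, -1, 3, 5, 7, 9, 13, 15}
|A + B| = 10

A + B = {-8, -4, -2, -1, 3, 5, 7, 9, 13, 15}


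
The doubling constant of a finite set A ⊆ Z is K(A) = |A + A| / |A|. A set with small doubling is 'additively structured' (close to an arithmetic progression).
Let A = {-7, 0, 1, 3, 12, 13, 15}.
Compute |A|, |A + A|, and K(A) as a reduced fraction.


|A| = 7.
Compute A + A by enumerating all 49 pairs.
A + A = {-14, -7, -6, -4, 0, 1, 2, 3, 4, 5, 6, 8, 12, 13, 14, 15, 16, 18, 24, 25, 26, 27, 28, 30}, so |A + A| = 24.
K = |A + A| / |A| = 24/7 (already in lowest terms) ≈ 3.4286.
Reference: AP of size 7 gives K = 13/7 ≈ 1.8571; a fully generic set of size 7 gives K ≈ 4.0000.

|A| = 7, |A + A| = 24, K = 24/7.


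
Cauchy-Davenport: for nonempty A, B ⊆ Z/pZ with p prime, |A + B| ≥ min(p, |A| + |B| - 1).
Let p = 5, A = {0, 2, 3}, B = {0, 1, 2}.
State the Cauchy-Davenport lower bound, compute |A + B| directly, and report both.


Cauchy-Davenport: |A + B| ≥ min(p, |A| + |B| - 1) for A, B nonempty in Z/pZ.
|A| = 3, |B| = 3, p = 5.
CD lower bound = min(5, 3 + 3 - 1) = min(5, 5) = 5.
Compute A + B mod 5 directly:
a = 0: 0+0=0, 0+1=1, 0+2=2
a = 2: 2+0=2, 2+1=3, 2+2=4
a = 3: 3+0=3, 3+1=4, 3+2=0
A + B = {0, 1, 2, 3, 4}, so |A + B| = 5.
Verify: 5 ≥ 5? Yes ✓.

CD lower bound = 5, actual |A + B| = 5.


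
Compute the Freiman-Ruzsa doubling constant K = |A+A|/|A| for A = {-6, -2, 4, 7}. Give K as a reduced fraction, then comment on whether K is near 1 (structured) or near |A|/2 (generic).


|A| = 4.
Compute A + A by enumerating all 16 pairs.
A + A = {-12, -8, -4, -2, 1, 2, 5, 8, 11, 14}, so |A + A| = 10.
K = |A + A| / |A| = 10/4 = 5/2 ≈ 2.5000.
Reference: AP of size 4 gives K = 7/4 ≈ 1.7500; a fully generic set of size 4 gives K ≈ 2.5000.

|A| = 4, |A + A| = 10, K = 10/4 = 5/2.


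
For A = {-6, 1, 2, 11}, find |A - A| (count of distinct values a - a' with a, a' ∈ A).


A - A = {a - a' : a, a' ∈ A}; |A| = 4.
Bounds: 2|A|-1 ≤ |A - A| ≤ |A|² - |A| + 1, i.e. 7 ≤ |A - A| ≤ 13.
Note: 0 ∈ A - A always (from a - a). The set is symmetric: if d ∈ A - A then -d ∈ A - A.
Enumerate nonzero differences d = a - a' with a > a' (then include -d):
Positive differences: {1, 7, 8, 9, 10, 17}
Full difference set: {0} ∪ (positive diffs) ∪ (negative diffs).
|A - A| = 1 + 2·6 = 13 (matches direct enumeration: 13).

|A - A| = 13


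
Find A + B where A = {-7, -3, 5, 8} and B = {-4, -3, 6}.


A + B = {a + b : a ∈ A, b ∈ B}.
Enumerate all |A|·|B| = 4·3 = 12 pairs (a, b) and collect distinct sums.
a = -7: -7+-4=-11, -7+-3=-10, -7+6=-1
a = -3: -3+-4=-7, -3+-3=-6, -3+6=3
a = 5: 5+-4=1, 5+-3=2, 5+6=11
a = 8: 8+-4=4, 8+-3=5, 8+6=14
Collecting distinct sums: A + B = {-11, -10, -7, -6, -1, 1, 2, 3, 4, 5, 11, 14}
|A + B| = 12

A + B = {-11, -10, -7, -6, -1, 1, 2, 3, 4, 5, 11, 14}


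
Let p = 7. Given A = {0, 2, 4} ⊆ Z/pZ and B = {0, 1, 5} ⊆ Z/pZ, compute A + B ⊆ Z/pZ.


Work in Z/7Z: reduce every sum a + b modulo 7.
Enumerate all 9 pairs:
a = 0: 0+0=0, 0+1=1, 0+5=5
a = 2: 2+0=2, 2+1=3, 2+5=0
a = 4: 4+0=4, 4+1=5, 4+5=2
Distinct residues collected: {0, 1, 2, 3, 4, 5}
|A + B| = 6 (out of 7 total residues).

A + B = {0, 1, 2, 3, 4, 5}


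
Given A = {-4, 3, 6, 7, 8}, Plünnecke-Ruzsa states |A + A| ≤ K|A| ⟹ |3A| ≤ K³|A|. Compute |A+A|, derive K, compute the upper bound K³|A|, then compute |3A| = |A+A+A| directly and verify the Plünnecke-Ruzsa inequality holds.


|A| = 5.
Step 1: Compute A + A by enumerating all 25 pairs.
A + A = {-8, -1, 2, 3, 4, 6, 9, 10, 11, 12, 13, 14, 15, 16}, so |A + A| = 14.
Step 2: Doubling constant K = |A + A|/|A| = 14/5 = 14/5 ≈ 2.8000.
Step 3: Plünnecke-Ruzsa gives |3A| ≤ K³·|A| = (2.8000)³ · 5 ≈ 109.7600.
Step 4: Compute 3A = A + A + A directly by enumerating all triples (a,b,c) ∈ A³; |3A| = 26.
Step 5: Check 26 ≤ 109.7600? Yes ✓.

K = 14/5, Plünnecke-Ruzsa bound K³|A| ≈ 109.7600, |3A| = 26, inequality holds.


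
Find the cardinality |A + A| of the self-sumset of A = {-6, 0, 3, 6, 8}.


A + A = {a + a' : a, a' ∈ A}; |A| = 5.
General bounds: 2|A| - 1 ≤ |A + A| ≤ |A|(|A|+1)/2, i.e. 9 ≤ |A + A| ≤ 15.
Lower bound 2|A|-1 is attained iff A is an arithmetic progression.
Enumerate sums a + a' for a ≤ a' (symmetric, so this suffices):
a = -6: -6+-6=-12, -6+0=-6, -6+3=-3, -6+6=0, -6+8=2
a = 0: 0+0=0, 0+3=3, 0+6=6, 0+8=8
a = 3: 3+3=6, 3+6=9, 3+8=11
a = 6: 6+6=12, 6+8=14
a = 8: 8+8=16
Distinct sums: {-12, -6, -3, 0, 2, 3, 6, 8, 9, 11, 12, 14, 16}
|A + A| = 13

|A + A| = 13


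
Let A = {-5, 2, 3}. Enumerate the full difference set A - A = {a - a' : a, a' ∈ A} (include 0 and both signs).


A - A = {a - a' : a, a' ∈ A}.
Compute a - a' for each ordered pair (a, a'):
a = -5: -5--5=0, -5-2=-7, -5-3=-8
a = 2: 2--5=7, 2-2=0, 2-3=-1
a = 3: 3--5=8, 3-2=1, 3-3=0
Collecting distinct values (and noting 0 appears from a-a):
A - A = {-8, -7, -1, 0, 1, 7, 8}
|A - A| = 7

A - A = {-8, -7, -1, 0, 1, 7, 8}


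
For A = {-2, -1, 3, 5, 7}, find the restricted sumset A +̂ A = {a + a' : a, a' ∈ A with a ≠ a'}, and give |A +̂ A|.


Restricted sumset: A +̂ A = {a + a' : a ∈ A, a' ∈ A, a ≠ a'}.
Equivalently, take A + A and drop any sum 2a that is achievable ONLY as a + a for a ∈ A (i.e. sums representable only with equal summands).
Enumerate pairs (a, a') with a < a' (symmetric, so each unordered pair gives one sum; this covers all a ≠ a'):
  -2 + -1 = -3
  -2 + 3 = 1
  -2 + 5 = 3
  -2 + 7 = 5
  -1 + 3 = 2
  -1 + 5 = 4
  -1 + 7 = 6
  3 + 5 = 8
  3 + 7 = 10
  5 + 7 = 12
Collected distinct sums: {-3, 1, 2, 3, 4, 5, 6, 8, 10, 12}
|A +̂ A| = 10
(Reference bound: |A +̂ A| ≥ 2|A| - 3 for |A| ≥ 2, with |A| = 5 giving ≥ 7.)

|A +̂ A| = 10


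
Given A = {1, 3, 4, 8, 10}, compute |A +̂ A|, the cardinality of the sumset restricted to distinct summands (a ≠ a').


Restricted sumset: A +̂ A = {a + a' : a ∈ A, a' ∈ A, a ≠ a'}.
Equivalently, take A + A and drop any sum 2a that is achievable ONLY as a + a for a ∈ A (i.e. sums representable only with equal summands).
Enumerate pairs (a, a') with a < a' (symmetric, so each unordered pair gives one sum; this covers all a ≠ a'):
  1 + 3 = 4
  1 + 4 = 5
  1 + 8 = 9
  1 + 10 = 11
  3 + 4 = 7
  3 + 8 = 11
  3 + 10 = 13
  4 + 8 = 12
  4 + 10 = 14
  8 + 10 = 18
Collected distinct sums: {4, 5, 7, 9, 11, 12, 13, 14, 18}
|A +̂ A| = 9
(Reference bound: |A +̂ A| ≥ 2|A| - 3 for |A| ≥ 2, with |A| = 5 giving ≥ 7.)

|A +̂ A| = 9


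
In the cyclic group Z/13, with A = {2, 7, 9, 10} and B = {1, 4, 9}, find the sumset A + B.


Work in Z/13Z: reduce every sum a + b modulo 13.
Enumerate all 12 pairs:
a = 2: 2+1=3, 2+4=6, 2+9=11
a = 7: 7+1=8, 7+4=11, 7+9=3
a = 9: 9+1=10, 9+4=0, 9+9=5
a = 10: 10+1=11, 10+4=1, 10+9=6
Distinct residues collected: {0, 1, 3, 5, 6, 8, 10, 11}
|A + B| = 8 (out of 13 total residues).

A + B = {0, 1, 3, 5, 6, 8, 10, 11}


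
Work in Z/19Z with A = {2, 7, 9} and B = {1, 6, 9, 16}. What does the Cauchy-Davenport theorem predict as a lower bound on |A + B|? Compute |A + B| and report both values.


Cauchy-Davenport: |A + B| ≥ min(p, |A| + |B| - 1) for A, B nonempty in Z/pZ.
|A| = 3, |B| = 4, p = 19.
CD lower bound = min(19, 3 + 4 - 1) = min(19, 6) = 6.
Compute A + B mod 19 directly:
a = 2: 2+1=3, 2+6=8, 2+9=11, 2+16=18
a = 7: 7+1=8, 7+6=13, 7+9=16, 7+16=4
a = 9: 9+1=10, 9+6=15, 9+9=18, 9+16=6
A + B = {3, 4, 6, 8, 10, 11, 13, 15, 16, 18}, so |A + B| = 10.
Verify: 10 ≥ 6? Yes ✓.

CD lower bound = 6, actual |A + B| = 10.


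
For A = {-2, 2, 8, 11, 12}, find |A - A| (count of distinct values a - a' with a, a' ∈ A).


A - A = {a - a' : a, a' ∈ A}; |A| = 5.
Bounds: 2|A|-1 ≤ |A - A| ≤ |A|² - |A| + 1, i.e. 9 ≤ |A - A| ≤ 21.
Note: 0 ∈ A - A always (from a - a). The set is symmetric: if d ∈ A - A then -d ∈ A - A.
Enumerate nonzero differences d = a - a' with a > a' (then include -d):
Positive differences: {1, 3, 4, 6, 9, 10, 13, 14}
Full difference set: {0} ∪ (positive diffs) ∪ (negative diffs).
|A - A| = 1 + 2·8 = 17 (matches direct enumeration: 17).

|A - A| = 17


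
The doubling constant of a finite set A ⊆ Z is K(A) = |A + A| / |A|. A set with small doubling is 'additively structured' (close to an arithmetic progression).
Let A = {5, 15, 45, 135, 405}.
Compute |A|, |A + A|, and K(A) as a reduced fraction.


|A| = 5.
Compute A + A by enumerating all 25 pairs.
A + A = {10, 20, 30, 50, 60, 90, 140, 150, 180, 270, 410, 420, 450, 540, 810}, so |A + A| = 15.
K = |A + A| / |A| = 15/5 = 3/1 ≈ 3.0000.
Reference: AP of size 5 gives K = 9/5 ≈ 1.8000; a fully generic set of size 5 gives K ≈ 3.0000.

|A| = 5, |A + A| = 15, K = 15/5 = 3/1.


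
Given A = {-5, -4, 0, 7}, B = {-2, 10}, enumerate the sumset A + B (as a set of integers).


A + B = {a + b : a ∈ A, b ∈ B}.
Enumerate all |A|·|B| = 4·2 = 8 pairs (a, b) and collect distinct sums.
a = -5: -5+-2=-7, -5+10=5
a = -4: -4+-2=-6, -4+10=6
a = 0: 0+-2=-2, 0+10=10
a = 7: 7+-2=5, 7+10=17
Collecting distinct sums: A + B = {-7, -6, -2, 5, 6, 10, 17}
|A + B| = 7

A + B = {-7, -6, -2, 5, 6, 10, 17}


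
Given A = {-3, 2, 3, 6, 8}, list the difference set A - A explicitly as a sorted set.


A - A = {a - a' : a, a' ∈ A}.
Compute a - a' for each ordered pair (a, a'):
a = -3: -3--3=0, -3-2=-5, -3-3=-6, -3-6=-9, -3-8=-11
a = 2: 2--3=5, 2-2=0, 2-3=-1, 2-6=-4, 2-8=-6
a = 3: 3--3=6, 3-2=1, 3-3=0, 3-6=-3, 3-8=-5
a = 6: 6--3=9, 6-2=4, 6-3=3, 6-6=0, 6-8=-2
a = 8: 8--3=11, 8-2=6, 8-3=5, 8-6=2, 8-8=0
Collecting distinct values (and noting 0 appears from a-a):
A - A = {-11, -9, -6, -5, -4, -3, -2, -1, 0, 1, 2, 3, 4, 5, 6, 9, 11}
|A - A| = 17

A - A = {-11, -9, -6, -5, -4, -3, -2, -1, 0, 1, 2, 3, 4, 5, 6, 9, 11}


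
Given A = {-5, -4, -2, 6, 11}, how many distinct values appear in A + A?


A + A = {a + a' : a, a' ∈ A}; |A| = 5.
General bounds: 2|A| - 1 ≤ |A + A| ≤ |A|(|A|+1)/2, i.e. 9 ≤ |A + A| ≤ 15.
Lower bound 2|A|-1 is attained iff A is an arithmetic progression.
Enumerate sums a + a' for a ≤ a' (symmetric, so this suffices):
a = -5: -5+-5=-10, -5+-4=-9, -5+-2=-7, -5+6=1, -5+11=6
a = -4: -4+-4=-8, -4+-2=-6, -4+6=2, -4+11=7
a = -2: -2+-2=-4, -2+6=4, -2+11=9
a = 6: 6+6=12, 6+11=17
a = 11: 11+11=22
Distinct sums: {-10, -9, -8, -7, -6, -4, 1, 2, 4, 6, 7, 9, 12, 17, 22}
|A + A| = 15

|A + A| = 15


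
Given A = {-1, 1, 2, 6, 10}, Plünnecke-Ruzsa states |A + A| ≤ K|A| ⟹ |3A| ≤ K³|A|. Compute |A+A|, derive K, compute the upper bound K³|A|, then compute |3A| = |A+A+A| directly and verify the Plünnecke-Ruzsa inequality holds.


|A| = 5.
Step 1: Compute A + A by enumerating all 25 pairs.
A + A = {-2, 0, 1, 2, 3, 4, 5, 7, 8, 9, 11, 12, 16, 20}, so |A + A| = 14.
Step 2: Doubling constant K = |A + A|/|A| = 14/5 = 14/5 ≈ 2.8000.
Step 3: Plünnecke-Ruzsa gives |3A| ≤ K³·|A| = (2.8000)³ · 5 ≈ 109.7600.
Step 4: Compute 3A = A + A + A directly by enumerating all triples (a,b,c) ∈ A³; |3A| = 25.
Step 5: Check 25 ≤ 109.7600? Yes ✓.

K = 14/5, Plünnecke-Ruzsa bound K³|A| ≈ 109.7600, |3A| = 25, inequality holds.


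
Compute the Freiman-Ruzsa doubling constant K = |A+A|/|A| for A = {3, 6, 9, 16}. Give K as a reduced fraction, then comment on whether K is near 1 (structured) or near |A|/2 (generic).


|A| = 4.
Compute A + A by enumerating all 16 pairs.
A + A = {6, 9, 12, 15, 18, 19, 22, 25, 32}, so |A + A| = 9.
K = |A + A| / |A| = 9/4 (already in lowest terms) ≈ 2.2500.
Reference: AP of size 4 gives K = 7/4 ≈ 1.7500; a fully generic set of size 4 gives K ≈ 2.5000.

|A| = 4, |A + A| = 9, K = 9/4.


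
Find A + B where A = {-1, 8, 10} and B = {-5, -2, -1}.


A + B = {a + b : a ∈ A, b ∈ B}.
Enumerate all |A|·|B| = 3·3 = 9 pairs (a, b) and collect distinct sums.
a = -1: -1+-5=-6, -1+-2=-3, -1+-1=-2
a = 8: 8+-5=3, 8+-2=6, 8+-1=7
a = 10: 10+-5=5, 10+-2=8, 10+-1=9
Collecting distinct sums: A + B = {-6, -3, -2, 3, 5, 6, 7, 8, 9}
|A + B| = 9

A + B = {-6, -3, -2, 3, 5, 6, 7, 8, 9}


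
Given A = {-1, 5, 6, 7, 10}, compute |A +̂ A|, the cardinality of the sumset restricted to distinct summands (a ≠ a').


Restricted sumset: A +̂ A = {a + a' : a ∈ A, a' ∈ A, a ≠ a'}.
Equivalently, take A + A and drop any sum 2a that is achievable ONLY as a + a for a ∈ A (i.e. sums representable only with equal summands).
Enumerate pairs (a, a') with a < a' (symmetric, so each unordered pair gives one sum; this covers all a ≠ a'):
  -1 + 5 = 4
  -1 + 6 = 5
  -1 + 7 = 6
  -1 + 10 = 9
  5 + 6 = 11
  5 + 7 = 12
  5 + 10 = 15
  6 + 7 = 13
  6 + 10 = 16
  7 + 10 = 17
Collected distinct sums: {4, 5, 6, 9, 11, 12, 13, 15, 16, 17}
|A +̂ A| = 10
(Reference bound: |A +̂ A| ≥ 2|A| - 3 for |A| ≥ 2, with |A| = 5 giving ≥ 7.)

|A +̂ A| = 10


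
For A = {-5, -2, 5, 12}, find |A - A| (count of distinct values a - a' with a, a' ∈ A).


A - A = {a - a' : a, a' ∈ A}; |A| = 4.
Bounds: 2|A|-1 ≤ |A - A| ≤ |A|² - |A| + 1, i.e. 7 ≤ |A - A| ≤ 13.
Note: 0 ∈ A - A always (from a - a). The set is symmetric: if d ∈ A - A then -d ∈ A - A.
Enumerate nonzero differences d = a - a' with a > a' (then include -d):
Positive differences: {3, 7, 10, 14, 17}
Full difference set: {0} ∪ (positive diffs) ∪ (negative diffs).
|A - A| = 1 + 2·5 = 11 (matches direct enumeration: 11).

|A - A| = 11


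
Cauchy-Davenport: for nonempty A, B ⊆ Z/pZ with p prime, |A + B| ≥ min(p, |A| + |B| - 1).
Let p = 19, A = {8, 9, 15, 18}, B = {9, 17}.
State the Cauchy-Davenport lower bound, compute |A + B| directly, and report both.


Cauchy-Davenport: |A + B| ≥ min(p, |A| + |B| - 1) for A, B nonempty in Z/pZ.
|A| = 4, |B| = 2, p = 19.
CD lower bound = min(19, 4 + 2 - 1) = min(19, 5) = 5.
Compute A + B mod 19 directly:
a = 8: 8+9=17, 8+17=6
a = 9: 9+9=18, 9+17=7
a = 15: 15+9=5, 15+17=13
a = 18: 18+9=8, 18+17=16
A + B = {5, 6, 7, 8, 13, 16, 17, 18}, so |A + B| = 8.
Verify: 8 ≥ 5? Yes ✓.

CD lower bound = 5, actual |A + B| = 8.


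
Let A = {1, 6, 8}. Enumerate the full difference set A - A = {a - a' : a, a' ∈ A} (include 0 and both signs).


A - A = {a - a' : a, a' ∈ A}.
Compute a - a' for each ordered pair (a, a'):
a = 1: 1-1=0, 1-6=-5, 1-8=-7
a = 6: 6-1=5, 6-6=0, 6-8=-2
a = 8: 8-1=7, 8-6=2, 8-8=0
Collecting distinct values (and noting 0 appears from a-a):
A - A = {-7, -5, -2, 0, 2, 5, 7}
|A - A| = 7

A - A = {-7, -5, -2, 0, 2, 5, 7}


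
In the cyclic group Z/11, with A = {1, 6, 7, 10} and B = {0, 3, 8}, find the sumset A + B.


Work in Z/11Z: reduce every sum a + b modulo 11.
Enumerate all 12 pairs:
a = 1: 1+0=1, 1+3=4, 1+8=9
a = 6: 6+0=6, 6+3=9, 6+8=3
a = 7: 7+0=7, 7+3=10, 7+8=4
a = 10: 10+0=10, 10+3=2, 10+8=7
Distinct residues collected: {1, 2, 3, 4, 6, 7, 9, 10}
|A + B| = 8 (out of 11 total residues).

A + B = {1, 2, 3, 4, 6, 7, 9, 10}


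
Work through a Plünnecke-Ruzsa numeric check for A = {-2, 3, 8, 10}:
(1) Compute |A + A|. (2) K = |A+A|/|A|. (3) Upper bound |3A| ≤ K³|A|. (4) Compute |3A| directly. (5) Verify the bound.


|A| = 4.
Step 1: Compute A + A by enumerating all 16 pairs.
A + A = {-4, 1, 6, 8, 11, 13, 16, 18, 20}, so |A + A| = 9.
Step 2: Doubling constant K = |A + A|/|A| = 9/4 = 9/4 ≈ 2.2500.
Step 3: Plünnecke-Ruzsa gives |3A| ≤ K³·|A| = (2.2500)³ · 4 ≈ 45.5625.
Step 4: Compute 3A = A + A + A directly by enumerating all triples (a,b,c) ∈ A³; |3A| = 16.
Step 5: Check 16 ≤ 45.5625? Yes ✓.

K = 9/4, Plünnecke-Ruzsa bound K³|A| ≈ 45.5625, |3A| = 16, inequality holds.


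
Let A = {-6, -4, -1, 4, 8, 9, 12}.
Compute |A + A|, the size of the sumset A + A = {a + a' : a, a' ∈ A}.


A + A = {a + a' : a, a' ∈ A}; |A| = 7.
General bounds: 2|A| - 1 ≤ |A + A| ≤ |A|(|A|+1)/2, i.e. 13 ≤ |A + A| ≤ 28.
Lower bound 2|A|-1 is attained iff A is an arithmetic progression.
Enumerate sums a + a' for a ≤ a' (symmetric, so this suffices):
a = -6: -6+-6=-12, -6+-4=-10, -6+-1=-7, -6+4=-2, -6+8=2, -6+9=3, -6+12=6
a = -4: -4+-4=-8, -4+-1=-5, -4+4=0, -4+8=4, -4+9=5, -4+12=8
a = -1: -1+-1=-2, -1+4=3, -1+8=7, -1+9=8, -1+12=11
a = 4: 4+4=8, 4+8=12, 4+9=13, 4+12=16
a = 8: 8+8=16, 8+9=17, 8+12=20
a = 9: 9+9=18, 9+12=21
a = 12: 12+12=24
Distinct sums: {-12, -10, -8, -7, -5, -2, 0, 2, 3, 4, 5, 6, 7, 8, 11, 12, 13, 16, 17, 18, 20, 21, 24}
|A + A| = 23

|A + A| = 23


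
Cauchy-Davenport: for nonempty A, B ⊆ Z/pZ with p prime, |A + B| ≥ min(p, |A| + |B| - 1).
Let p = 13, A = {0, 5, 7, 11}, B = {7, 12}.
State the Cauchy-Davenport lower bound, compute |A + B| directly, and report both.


Cauchy-Davenport: |A + B| ≥ min(p, |A| + |B| - 1) for A, B nonempty in Z/pZ.
|A| = 4, |B| = 2, p = 13.
CD lower bound = min(13, 4 + 2 - 1) = min(13, 5) = 5.
Compute A + B mod 13 directly:
a = 0: 0+7=7, 0+12=12
a = 5: 5+7=12, 5+12=4
a = 7: 7+7=1, 7+12=6
a = 11: 11+7=5, 11+12=10
A + B = {1, 4, 5, 6, 7, 10, 12}, so |A + B| = 7.
Verify: 7 ≥ 5? Yes ✓.

CD lower bound = 5, actual |A + B| = 7.


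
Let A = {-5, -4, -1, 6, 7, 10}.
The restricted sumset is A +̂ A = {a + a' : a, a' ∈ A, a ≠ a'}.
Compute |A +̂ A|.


Restricted sumset: A +̂ A = {a + a' : a ∈ A, a' ∈ A, a ≠ a'}.
Equivalently, take A + A and drop any sum 2a that is achievable ONLY as a + a for a ∈ A (i.e. sums representable only with equal summands).
Enumerate pairs (a, a') with a < a' (symmetric, so each unordered pair gives one sum; this covers all a ≠ a'):
  -5 + -4 = -9
  -5 + -1 = -6
  -5 + 6 = 1
  -5 + 7 = 2
  -5 + 10 = 5
  -4 + -1 = -5
  -4 + 6 = 2
  -4 + 7 = 3
  -4 + 10 = 6
  -1 + 6 = 5
  -1 + 7 = 6
  -1 + 10 = 9
  6 + 7 = 13
  6 + 10 = 16
  7 + 10 = 17
Collected distinct sums: {-9, -6, -5, 1, 2, 3, 5, 6, 9, 13, 16, 17}
|A +̂ A| = 12
(Reference bound: |A +̂ A| ≥ 2|A| - 3 for |A| ≥ 2, with |A| = 6 giving ≥ 9.)

|A +̂ A| = 12


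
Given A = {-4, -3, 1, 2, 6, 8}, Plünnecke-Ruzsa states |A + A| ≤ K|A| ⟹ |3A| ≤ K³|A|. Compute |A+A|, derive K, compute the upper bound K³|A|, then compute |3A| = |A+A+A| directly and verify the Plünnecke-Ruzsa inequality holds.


|A| = 6.
Step 1: Compute A + A by enumerating all 36 pairs.
A + A = {-8, -7, -6, -3, -2, -1, 2, 3, 4, 5, 7, 8, 9, 10, 12, 14, 16}, so |A + A| = 17.
Step 2: Doubling constant K = |A + A|/|A| = 17/6 = 17/6 ≈ 2.8333.
Step 3: Plünnecke-Ruzsa gives |3A| ≤ K³·|A| = (2.8333)³ · 6 ≈ 136.4722.
Step 4: Compute 3A = A + A + A directly by enumerating all triples (a,b,c) ∈ A³; |3A| = 32.
Step 5: Check 32 ≤ 136.4722? Yes ✓.

K = 17/6, Plünnecke-Ruzsa bound K³|A| ≈ 136.4722, |3A| = 32, inequality holds.


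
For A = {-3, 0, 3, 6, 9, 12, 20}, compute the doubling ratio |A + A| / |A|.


|A| = 7.
Compute A + A by enumerating all 49 pairs.
A + A = {-6, -3, 0, 3, 6, 9, 12, 15, 17, 18, 20, 21, 23, 24, 26, 29, 32, 40}, so |A + A| = 18.
K = |A + A| / |A| = 18/7 (already in lowest terms) ≈ 2.5714.
Reference: AP of size 7 gives K = 13/7 ≈ 1.8571; a fully generic set of size 7 gives K ≈ 4.0000.

|A| = 7, |A + A| = 18, K = 18/7.


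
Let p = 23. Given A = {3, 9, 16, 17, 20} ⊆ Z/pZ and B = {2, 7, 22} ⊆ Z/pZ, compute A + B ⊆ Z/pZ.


Work in Z/23Z: reduce every sum a + b modulo 23.
Enumerate all 15 pairs:
a = 3: 3+2=5, 3+7=10, 3+22=2
a = 9: 9+2=11, 9+7=16, 9+22=8
a = 16: 16+2=18, 16+7=0, 16+22=15
a = 17: 17+2=19, 17+7=1, 17+22=16
a = 20: 20+2=22, 20+7=4, 20+22=19
Distinct residues collected: {0, 1, 2, 4, 5, 8, 10, 11, 15, 16, 18, 19, 22}
|A + B| = 13 (out of 23 total residues).

A + B = {0, 1, 2, 4, 5, 8, 10, 11, 15, 16, 18, 19, 22}


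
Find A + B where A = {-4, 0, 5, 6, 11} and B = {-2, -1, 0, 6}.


A + B = {a + b : a ∈ A, b ∈ B}.
Enumerate all |A|·|B| = 5·4 = 20 pairs (a, b) and collect distinct sums.
a = -4: -4+-2=-6, -4+-1=-5, -4+0=-4, -4+6=2
a = 0: 0+-2=-2, 0+-1=-1, 0+0=0, 0+6=6
a = 5: 5+-2=3, 5+-1=4, 5+0=5, 5+6=11
a = 6: 6+-2=4, 6+-1=5, 6+0=6, 6+6=12
a = 11: 11+-2=9, 11+-1=10, 11+0=11, 11+6=17
Collecting distinct sums: A + B = {-6, -5, -4, -2, -1, 0, 2, 3, 4, 5, 6, 9, 10, 11, 12, 17}
|A + B| = 16

A + B = {-6, -5, -4, -2, -1, 0, 2, 3, 4, 5, 6, 9, 10, 11, 12, 17}


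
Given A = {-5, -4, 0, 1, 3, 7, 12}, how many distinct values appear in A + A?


A + A = {a + a' : a, a' ∈ A}; |A| = 7.
General bounds: 2|A| - 1 ≤ |A + A| ≤ |A|(|A|+1)/2, i.e. 13 ≤ |A + A| ≤ 28.
Lower bound 2|A|-1 is attained iff A is an arithmetic progression.
Enumerate sums a + a' for a ≤ a' (symmetric, so this suffices):
a = -5: -5+-5=-10, -5+-4=-9, -5+0=-5, -5+1=-4, -5+3=-2, -5+7=2, -5+12=7
a = -4: -4+-4=-8, -4+0=-4, -4+1=-3, -4+3=-1, -4+7=3, -4+12=8
a = 0: 0+0=0, 0+1=1, 0+3=3, 0+7=7, 0+12=12
a = 1: 1+1=2, 1+3=4, 1+7=8, 1+12=13
a = 3: 3+3=6, 3+7=10, 3+12=15
a = 7: 7+7=14, 7+12=19
a = 12: 12+12=24
Distinct sums: {-10, -9, -8, -5, -4, -3, -2, -1, 0, 1, 2, 3, 4, 6, 7, 8, 10, 12, 13, 14, 15, 19, 24}
|A + A| = 23

|A + A| = 23


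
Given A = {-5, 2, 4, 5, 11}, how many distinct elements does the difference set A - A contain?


A - A = {a - a' : a, a' ∈ A}; |A| = 5.
Bounds: 2|A|-1 ≤ |A - A| ≤ |A|² - |A| + 1, i.e. 9 ≤ |A - A| ≤ 21.
Note: 0 ∈ A - A always (from a - a). The set is symmetric: if d ∈ A - A then -d ∈ A - A.
Enumerate nonzero differences d = a - a' with a > a' (then include -d):
Positive differences: {1, 2, 3, 6, 7, 9, 10, 16}
Full difference set: {0} ∪ (positive diffs) ∪ (negative diffs).
|A - A| = 1 + 2·8 = 17 (matches direct enumeration: 17).

|A - A| = 17


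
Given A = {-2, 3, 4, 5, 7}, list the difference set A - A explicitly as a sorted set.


A - A = {a - a' : a, a' ∈ A}.
Compute a - a' for each ordered pair (a, a'):
a = -2: -2--2=0, -2-3=-5, -2-4=-6, -2-5=-7, -2-7=-9
a = 3: 3--2=5, 3-3=0, 3-4=-1, 3-5=-2, 3-7=-4
a = 4: 4--2=6, 4-3=1, 4-4=0, 4-5=-1, 4-7=-3
a = 5: 5--2=7, 5-3=2, 5-4=1, 5-5=0, 5-7=-2
a = 7: 7--2=9, 7-3=4, 7-4=3, 7-5=2, 7-7=0
Collecting distinct values (and noting 0 appears from a-a):
A - A = {-9, -7, -6, -5, -4, -3, -2, -1, 0, 1, 2, 3, 4, 5, 6, 7, 9}
|A - A| = 17

A - A = {-9, -7, -6, -5, -4, -3, -2, -1, 0, 1, 2, 3, 4, 5, 6, 7, 9}


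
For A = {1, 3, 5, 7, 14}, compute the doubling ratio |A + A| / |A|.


|A| = 5.
Compute A + A by enumerating all 25 pairs.
A + A = {2, 4, 6, 8, 10, 12, 14, 15, 17, 19, 21, 28}, so |A + A| = 12.
K = |A + A| / |A| = 12/5 (already in lowest terms) ≈ 2.4000.
Reference: AP of size 5 gives K = 9/5 ≈ 1.8000; a fully generic set of size 5 gives K ≈ 3.0000.

|A| = 5, |A + A| = 12, K = 12/5.


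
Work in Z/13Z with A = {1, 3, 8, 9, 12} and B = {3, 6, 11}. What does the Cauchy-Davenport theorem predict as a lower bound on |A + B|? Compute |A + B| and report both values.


Cauchy-Davenport: |A + B| ≥ min(p, |A| + |B| - 1) for A, B nonempty in Z/pZ.
|A| = 5, |B| = 3, p = 13.
CD lower bound = min(13, 5 + 3 - 1) = min(13, 7) = 7.
Compute A + B mod 13 directly:
a = 1: 1+3=4, 1+6=7, 1+11=12
a = 3: 3+3=6, 3+6=9, 3+11=1
a = 8: 8+3=11, 8+6=1, 8+11=6
a = 9: 9+3=12, 9+6=2, 9+11=7
a = 12: 12+3=2, 12+6=5, 12+11=10
A + B = {1, 2, 4, 5, 6, 7, 9, 10, 11, 12}, so |A + B| = 10.
Verify: 10 ≥ 7? Yes ✓.

CD lower bound = 7, actual |A + B| = 10.


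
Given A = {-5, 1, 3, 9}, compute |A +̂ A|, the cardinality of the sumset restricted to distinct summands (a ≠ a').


Restricted sumset: A +̂ A = {a + a' : a ∈ A, a' ∈ A, a ≠ a'}.
Equivalently, take A + A and drop any sum 2a that is achievable ONLY as a + a for a ∈ A (i.e. sums representable only with equal summands).
Enumerate pairs (a, a') with a < a' (symmetric, so each unordered pair gives one sum; this covers all a ≠ a'):
  -5 + 1 = -4
  -5 + 3 = -2
  -5 + 9 = 4
  1 + 3 = 4
  1 + 9 = 10
  3 + 9 = 12
Collected distinct sums: {-4, -2, 4, 10, 12}
|A +̂ A| = 5
(Reference bound: |A +̂ A| ≥ 2|A| - 3 for |A| ≥ 2, with |A| = 4 giving ≥ 5.)

|A +̂ A| = 5


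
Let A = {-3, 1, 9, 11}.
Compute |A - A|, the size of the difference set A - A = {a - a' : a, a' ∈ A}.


A - A = {a - a' : a, a' ∈ A}; |A| = 4.
Bounds: 2|A|-1 ≤ |A - A| ≤ |A|² - |A| + 1, i.e. 7 ≤ |A - A| ≤ 13.
Note: 0 ∈ A - A always (from a - a). The set is symmetric: if d ∈ A - A then -d ∈ A - A.
Enumerate nonzero differences d = a - a' with a > a' (then include -d):
Positive differences: {2, 4, 8, 10, 12, 14}
Full difference set: {0} ∪ (positive diffs) ∪ (negative diffs).
|A - A| = 1 + 2·6 = 13 (matches direct enumeration: 13).

|A - A| = 13


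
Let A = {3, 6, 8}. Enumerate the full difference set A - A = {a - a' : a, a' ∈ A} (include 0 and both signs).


A - A = {a - a' : a, a' ∈ A}.
Compute a - a' for each ordered pair (a, a'):
a = 3: 3-3=0, 3-6=-3, 3-8=-5
a = 6: 6-3=3, 6-6=0, 6-8=-2
a = 8: 8-3=5, 8-6=2, 8-8=0
Collecting distinct values (and noting 0 appears from a-a):
A - A = {-5, -3, -2, 0, 2, 3, 5}
|A - A| = 7

A - A = {-5, -3, -2, 0, 2, 3, 5}


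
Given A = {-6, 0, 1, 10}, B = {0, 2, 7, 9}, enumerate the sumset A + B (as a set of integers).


A + B = {a + b : a ∈ A, b ∈ B}.
Enumerate all |A|·|B| = 4·4 = 16 pairs (a, b) and collect distinct sums.
a = -6: -6+0=-6, -6+2=-4, -6+7=1, -6+9=3
a = 0: 0+0=0, 0+2=2, 0+7=7, 0+9=9
a = 1: 1+0=1, 1+2=3, 1+7=8, 1+9=10
a = 10: 10+0=10, 10+2=12, 10+7=17, 10+9=19
Collecting distinct sums: A + B = {-6, -4, 0, 1, 2, 3, 7, 8, 9, 10, 12, 17, 19}
|A + B| = 13

A + B = {-6, -4, 0, 1, 2, 3, 7, 8, 9, 10, 12, 17, 19}
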